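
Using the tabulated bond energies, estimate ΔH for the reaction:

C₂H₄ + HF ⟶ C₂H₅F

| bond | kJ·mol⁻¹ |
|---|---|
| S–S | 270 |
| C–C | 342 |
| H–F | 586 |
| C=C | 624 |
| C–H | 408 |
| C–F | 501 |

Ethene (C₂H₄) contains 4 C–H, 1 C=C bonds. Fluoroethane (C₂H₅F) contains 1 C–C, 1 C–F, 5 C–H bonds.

ΔH ≈ −41 kJ

Bonds broken (reactants):
  C–H: 4 × 408 = 1632
  C=C: 1 × 624 = 624
  H–F: 1 × 586 = 586
  Σ(broken) = 2842 kJ
Bonds formed (products):
  C–C: 1 × 342 = 342
  C–F: 1 × 501 = 501
  C–H: 5 × 408 = 2040
  Σ(formed) = 2883 kJ
ΔH = Σ(broken) − Σ(formed) = 2842 − 2883 = −41 kJ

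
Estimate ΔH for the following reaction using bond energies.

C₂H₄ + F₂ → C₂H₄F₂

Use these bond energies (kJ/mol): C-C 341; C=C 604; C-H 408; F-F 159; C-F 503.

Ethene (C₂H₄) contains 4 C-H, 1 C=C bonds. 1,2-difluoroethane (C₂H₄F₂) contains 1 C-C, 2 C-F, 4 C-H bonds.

Bonds broken (reactants):
  C-H: 4 × 408 = 1632
  C=C: 1 × 604 = 604
  F-F: 1 × 159 = 159
  Σ(broken) = 2395 kJ
Bonds formed (products):
  C-C: 1 × 341 = 341
  C-F: 2 × 503 = 1006
  C-H: 4 × 408 = 1632
  Σ(formed) = 2979 kJ
ΔH = Σ(broken) − Σ(formed) = 2395 − 2979 = −584 kJ

ΔH ≈ −584 kJ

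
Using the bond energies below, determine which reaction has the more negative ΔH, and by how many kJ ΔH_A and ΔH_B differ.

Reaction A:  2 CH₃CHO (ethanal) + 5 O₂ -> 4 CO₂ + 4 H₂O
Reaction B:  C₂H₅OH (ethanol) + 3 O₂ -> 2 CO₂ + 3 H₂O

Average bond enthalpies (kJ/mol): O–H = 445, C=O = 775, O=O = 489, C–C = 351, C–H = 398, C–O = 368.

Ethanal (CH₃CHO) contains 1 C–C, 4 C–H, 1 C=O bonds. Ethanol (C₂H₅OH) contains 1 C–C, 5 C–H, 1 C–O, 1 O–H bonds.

Reaction A, by 730 kJ

Reaction A:
  Bonds broken (reactants):
    C–C: 2 × 351 = 702
    C–H: 8 × 398 = 3184
    C=O: 2 × 775 = 1550
    O=O: 5 × 489 = 2445
    Σ(broken) = 7881 kJ
  Bonds formed (products):
    C=O: 8 × 775 = 6200
    O–H: 8 × 445 = 3560
    Σ(formed) = 9760 kJ
  ΔH_A = 7881 − 9760 = −1879 kJ
Reaction B:
  Bonds broken (reactants):
    C–C: 1 × 351 = 351
    C–H: 5 × 398 = 1990
    C–O: 1 × 368 = 368
    O–H: 1 × 445 = 445
    O=O: 3 × 489 = 1467
    Σ(broken) = 4621 kJ
  Bonds formed (products):
    C=O: 4 × 775 = 3100
    O–H: 6 × 445 = 2670
    Σ(formed) = 5770 kJ
  ΔH_B = 4621 − 5770 = −1149 kJ
ΔH_A − ΔH_B = −730 kJ, so reaction A has the more negative ΔH; |ΔH_A − ΔH_B| = 730 kJ.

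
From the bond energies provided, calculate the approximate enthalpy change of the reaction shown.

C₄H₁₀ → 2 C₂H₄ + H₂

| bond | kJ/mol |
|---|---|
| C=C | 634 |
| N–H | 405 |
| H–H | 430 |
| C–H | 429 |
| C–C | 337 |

Bonds broken (reactants):
  C–C: 3 × 337 = 1011
  C–H: 10 × 429 = 4290
  Σ(broken) = 5301 kJ
Bonds formed (products):
  C–H: 8 × 429 = 3432
  C=C: 2 × 634 = 1268
  H–H: 1 × 430 = 430
  Σ(formed) = 5130 kJ
ΔH = Σ(broken) − Σ(formed) = 5301 − 5130 = +171 kJ

ΔH ≈ +171 kJ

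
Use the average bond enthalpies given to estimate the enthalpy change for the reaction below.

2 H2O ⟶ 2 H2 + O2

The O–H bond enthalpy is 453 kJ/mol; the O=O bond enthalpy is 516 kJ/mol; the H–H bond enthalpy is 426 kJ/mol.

ΔH ≈ +444 kJ

Bonds broken (reactants):
  O–H: 4 × 453 = 1812
  Σ(broken) = 1812 kJ
Bonds formed (products):
  H–H: 2 × 426 = 852
  O=O: 1 × 516 = 516
  Σ(formed) = 1368 kJ
ΔH = Σ(broken) − Σ(formed) = 1812 − 1368 = +444 kJ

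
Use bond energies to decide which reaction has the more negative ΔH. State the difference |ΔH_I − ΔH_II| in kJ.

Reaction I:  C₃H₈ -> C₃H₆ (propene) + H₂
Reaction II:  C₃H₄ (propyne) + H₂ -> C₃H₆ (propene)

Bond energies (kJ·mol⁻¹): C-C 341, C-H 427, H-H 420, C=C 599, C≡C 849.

Reaction I:
  Bonds broken (reactants):
    C-C: 2 × 341 = 682
    C-H: 8 × 427 = 3416
    Σ(broken) = 4098 kJ
  Bonds formed (products):
    C-C: 1 × 341 = 341
    C-H: 6 × 427 = 2562
    C=C: 1 × 599 = 599
    H-H: 1 × 420 = 420
    Σ(formed) = 3922 kJ
  ΔH_I = 4098 − 3922 = +176 kJ
Reaction II:
  Bonds broken (reactants):
    C≡C: 1 × 849 = 849
    C-C: 1 × 341 = 341
    C-H: 4 × 427 = 1708
    H-H: 1 × 420 = 420
    Σ(broken) = 3318 kJ
  Bonds formed (products):
    C-C: 1 × 341 = 341
    C-H: 6 × 427 = 2562
    C=C: 1 × 599 = 599
    Σ(formed) = 3502 kJ
  ΔH_II = 3318 − 3502 = −184 kJ
ΔH_I − ΔH_II = +360 kJ, so reaction II has the more negative ΔH; |ΔH_I − ΔH_II| = 360 kJ.

Reaction II, by 360 kJ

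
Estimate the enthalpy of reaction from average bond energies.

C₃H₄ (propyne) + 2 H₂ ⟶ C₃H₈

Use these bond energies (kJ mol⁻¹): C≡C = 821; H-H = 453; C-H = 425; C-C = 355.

Bonds broken (reactants):
  C≡C: 1 × 821 = 821
  C-C: 1 × 355 = 355
  C-H: 4 × 425 = 1700
  H-H: 2 × 453 = 906
  Σ(broken) = 3782 kJ
Bonds formed (products):
  C-C: 2 × 355 = 710
  C-H: 8 × 425 = 3400
  Σ(formed) = 4110 kJ
ΔH = Σ(broken) − Σ(formed) = 3782 − 4110 = −328 kJ

ΔH ≈ −328 kJ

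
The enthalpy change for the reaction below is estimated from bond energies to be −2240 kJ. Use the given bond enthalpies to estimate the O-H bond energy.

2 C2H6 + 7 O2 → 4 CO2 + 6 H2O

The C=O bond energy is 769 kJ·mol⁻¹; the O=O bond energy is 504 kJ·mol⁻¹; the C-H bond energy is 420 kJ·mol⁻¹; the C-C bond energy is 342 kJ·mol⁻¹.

D(O-H) ≈ 445 kJ/mol

Let D be the O-H bond energy.
Σ(broken) = 2×342 + 12×420 + 7×504 = 9252
Σ(formed) = 8×769 + 12×D = 6152 + 12D
ΔH = Σ(broken) − Σ(formed) = (9252) − (6152 + 12D) = +3100 − 12D
Setting this equal to −2240 kJ gives 12D = 5340, so D = 445 kJ/mol.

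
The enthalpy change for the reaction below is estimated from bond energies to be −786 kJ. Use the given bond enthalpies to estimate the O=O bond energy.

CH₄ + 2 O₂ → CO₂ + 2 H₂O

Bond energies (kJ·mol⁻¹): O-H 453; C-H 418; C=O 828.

D(O=O) ≈ 505 kJ/mol

Let D be the O=O bond energy.
Σ(broken) = 4×418 + 2×D = 1672 + 2D
Σ(formed) = 2×828 + 4×453 = 3468
ΔH = Σ(broken) − Σ(formed) = (1672 + 2D) − (3468) = −1796 + 2D
Setting this equal to −786 kJ gives 2D = 1010, so D = 505 kJ/mol.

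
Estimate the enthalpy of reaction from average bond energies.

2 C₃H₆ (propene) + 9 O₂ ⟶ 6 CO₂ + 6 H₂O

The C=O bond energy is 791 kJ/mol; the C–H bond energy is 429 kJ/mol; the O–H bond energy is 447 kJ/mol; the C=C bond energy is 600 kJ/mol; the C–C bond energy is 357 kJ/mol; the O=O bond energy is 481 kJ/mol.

Bonds broken (reactants):
  C–C: 2 × 357 = 714
  C–H: 12 × 429 = 5148
  C=C: 2 × 600 = 1200
  O=O: 9 × 481 = 4329
  Σ(broken) = 11391 kJ
Bonds formed (products):
  C=O: 12 × 791 = 9492
  O–H: 12 × 447 = 5364
  Σ(formed) = 14856 kJ
ΔH = Σ(broken) − Σ(formed) = 11391 − 14856 = −3465 kJ

ΔH ≈ −3465 kJ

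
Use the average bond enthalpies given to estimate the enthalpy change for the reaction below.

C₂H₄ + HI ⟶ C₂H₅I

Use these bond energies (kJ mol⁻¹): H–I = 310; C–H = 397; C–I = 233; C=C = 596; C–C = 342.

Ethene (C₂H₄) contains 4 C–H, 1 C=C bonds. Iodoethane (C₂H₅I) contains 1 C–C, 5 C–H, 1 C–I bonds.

Bonds broken (reactants):
  C–H: 4 × 397 = 1588
  C=C: 1 × 596 = 596
  H–I: 1 × 310 = 310
  Σ(broken) = 2494 kJ
Bonds formed (products):
  C–C: 1 × 342 = 342
  C–H: 5 × 397 = 1985
  C–I: 1 × 233 = 233
  Σ(formed) = 2560 kJ
ΔH = Σ(broken) − Σ(formed) = 2494 − 2560 = −66 kJ

ΔH ≈ −66 kJ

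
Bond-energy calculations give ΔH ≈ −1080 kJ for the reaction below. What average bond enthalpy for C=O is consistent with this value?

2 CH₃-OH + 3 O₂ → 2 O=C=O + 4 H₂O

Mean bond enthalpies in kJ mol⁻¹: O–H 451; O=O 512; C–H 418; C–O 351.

D(C=O) ≈ 780 kJ/mol

Let D be the C=O bond energy.
Σ(broken) = 6×418 + 2×351 + 2×451 + 3×512 = 5648
Σ(formed) = 4×D + 8×451 = 3608 + 4D
ΔH = Σ(broken) − Σ(formed) = (5648) − (3608 + 4D) = +2040 − 4D
Setting this equal to −1080 kJ gives 4D = 3120, so D = 780 kJ/mol.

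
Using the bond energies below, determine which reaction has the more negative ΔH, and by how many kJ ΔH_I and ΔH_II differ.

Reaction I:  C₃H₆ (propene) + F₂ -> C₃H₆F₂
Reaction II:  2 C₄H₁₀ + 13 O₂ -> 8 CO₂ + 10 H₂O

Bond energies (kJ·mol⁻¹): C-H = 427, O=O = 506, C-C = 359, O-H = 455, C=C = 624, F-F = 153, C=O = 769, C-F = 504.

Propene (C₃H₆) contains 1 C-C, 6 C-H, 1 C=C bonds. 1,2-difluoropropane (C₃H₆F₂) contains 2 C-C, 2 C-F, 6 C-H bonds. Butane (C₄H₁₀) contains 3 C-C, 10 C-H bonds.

Reaction II, by 3542 kJ

Reaction I:
  Bonds broken (reactants):
    C-C: 1 × 359 = 359
    C-H: 6 × 427 = 2562
    C=C: 1 × 624 = 624
    F-F: 1 × 153 = 153
    Σ(broken) = 3698 kJ
  Bonds formed (products):
    C-C: 2 × 359 = 718
    C-F: 2 × 504 = 1008
    C-H: 6 × 427 = 2562
    Σ(formed) = 4288 kJ
  ΔH_I = 3698 − 4288 = −590 kJ
Reaction II:
  Bonds broken (reactants):
    C-C: 6 × 359 = 2154
    C-H: 20 × 427 = 8540
    O=O: 13 × 506 = 6578
    Σ(broken) = 17272 kJ
  Bonds formed (products):
    C=O: 16 × 769 = 12304
    O-H: 20 × 455 = 9100
    Σ(formed) = 21404 kJ
  ΔH_II = 17272 − 21404 = −4132 kJ
ΔH_I − ΔH_II = +3542 kJ, so reaction II has the more negative ΔH; |ΔH_I − ΔH_II| = 3542 kJ.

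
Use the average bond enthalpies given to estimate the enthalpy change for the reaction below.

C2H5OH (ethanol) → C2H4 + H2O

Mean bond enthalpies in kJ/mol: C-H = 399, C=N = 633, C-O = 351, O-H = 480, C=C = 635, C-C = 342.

Bonds broken (reactants):
  C-C: 1 × 342 = 342
  C-H: 5 × 399 = 1995
  C-O: 1 × 351 = 351
  O-H: 1 × 480 = 480
  Σ(broken) = 3168 kJ
Bonds formed (products):
  C-H: 4 × 399 = 1596
  C=C: 1 × 635 = 635
  O-H: 2 × 480 = 960
  Σ(formed) = 3191 kJ
ΔH = Σ(broken) − Σ(formed) = 3168 − 3191 = −23 kJ

ΔH ≈ −23 kJ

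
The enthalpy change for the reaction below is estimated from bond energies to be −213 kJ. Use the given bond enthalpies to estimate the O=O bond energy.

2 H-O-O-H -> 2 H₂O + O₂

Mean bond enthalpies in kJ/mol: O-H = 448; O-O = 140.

D(O=O) ≈ 493 kJ/mol

Let D be the O=O bond energy.
Σ(broken) = 4×448 + 2×140 = 2072
Σ(formed) = 4×448 + 1×D = 1792 + D
ΔH = Σ(broken) − Σ(formed) = (2072) − (1792 + D) = +280 − D
Setting this equal to −213 kJ gives D = 493 kJ/mol.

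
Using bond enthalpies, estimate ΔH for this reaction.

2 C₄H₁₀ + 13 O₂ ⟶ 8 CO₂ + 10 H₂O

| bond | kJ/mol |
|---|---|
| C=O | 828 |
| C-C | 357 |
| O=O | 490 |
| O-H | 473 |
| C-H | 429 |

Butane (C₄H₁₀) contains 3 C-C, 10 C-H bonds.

ΔH ≈ −5616 kJ

Bonds broken (reactants):
  C-C: 6 × 357 = 2142
  C-H: 20 × 429 = 8580
  O=O: 13 × 490 = 6370
  Σ(broken) = 17092 kJ
Bonds formed (products):
  C=O: 16 × 828 = 13248
  O-H: 20 × 473 = 9460
  Σ(formed) = 22708 kJ
ΔH = Σ(broken) − Σ(formed) = 17092 − 22708 = −5616 kJ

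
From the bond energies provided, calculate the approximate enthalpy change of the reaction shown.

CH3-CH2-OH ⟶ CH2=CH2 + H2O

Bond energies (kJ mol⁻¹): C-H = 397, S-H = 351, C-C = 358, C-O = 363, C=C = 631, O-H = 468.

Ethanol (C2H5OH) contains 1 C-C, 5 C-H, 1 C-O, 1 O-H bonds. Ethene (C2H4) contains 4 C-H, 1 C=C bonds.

ΔH ≈ +19 kJ

Bonds broken (reactants):
  C-C: 1 × 358 = 358
  C-H: 5 × 397 = 1985
  C-O: 1 × 363 = 363
  O-H: 1 × 468 = 468
  Σ(broken) = 3174 kJ
Bonds formed (products):
  C-H: 4 × 397 = 1588
  C=C: 1 × 631 = 631
  O-H: 2 × 468 = 936
  Σ(formed) = 3155 kJ
ΔH = Σ(broken) − Σ(formed) = 3174 − 3155 = +19 kJ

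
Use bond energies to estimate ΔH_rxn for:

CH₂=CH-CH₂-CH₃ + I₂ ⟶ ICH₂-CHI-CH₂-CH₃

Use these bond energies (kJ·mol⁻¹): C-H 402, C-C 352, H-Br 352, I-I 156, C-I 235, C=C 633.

Bonds broken (reactants):
  C-C: 2 × 352 = 704
  C-H: 8 × 402 = 3216
  C=C: 1 × 633 = 633
  I-I: 1 × 156 = 156
  Σ(broken) = 4709 kJ
Bonds formed (products):
  C-C: 3 × 352 = 1056
  C-H: 8 × 402 = 3216
  C-I: 2 × 235 = 470
  Σ(formed) = 4742 kJ
ΔH = Σ(broken) − Σ(formed) = 4709 − 4742 = −33 kJ

ΔH ≈ −33 kJ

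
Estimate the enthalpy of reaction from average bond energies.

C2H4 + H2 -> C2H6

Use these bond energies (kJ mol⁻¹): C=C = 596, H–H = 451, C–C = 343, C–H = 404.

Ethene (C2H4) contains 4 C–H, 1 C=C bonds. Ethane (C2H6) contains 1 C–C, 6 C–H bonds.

ΔH ≈ −104 kJ

Bonds broken (reactants):
  C–H: 4 × 404 = 1616
  C=C: 1 × 596 = 596
  H–H: 1 × 451 = 451
  Σ(broken) = 2663 kJ
Bonds formed (products):
  C–C: 1 × 343 = 343
  C–H: 6 × 404 = 2424
  Σ(formed) = 2767 kJ
ΔH = Σ(broken) − Σ(formed) = 2663 − 2767 = −104 kJ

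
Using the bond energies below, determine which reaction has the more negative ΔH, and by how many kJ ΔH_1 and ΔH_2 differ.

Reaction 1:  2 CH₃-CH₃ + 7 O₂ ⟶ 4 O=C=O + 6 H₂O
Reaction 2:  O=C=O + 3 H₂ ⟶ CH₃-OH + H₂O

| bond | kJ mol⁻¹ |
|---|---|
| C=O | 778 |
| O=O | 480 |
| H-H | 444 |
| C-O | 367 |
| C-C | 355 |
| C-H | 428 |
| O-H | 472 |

Reaction 1, by 2503 kJ

Reaction 1:
  Bonds broken (reactants):
    C-C: 2 × 355 = 710
    C-H: 12 × 428 = 5136
    O=O: 7 × 480 = 3360
    Σ(broken) = 9206 kJ
  Bonds formed (products):
    C=O: 8 × 778 = 6224
    O-H: 12 × 472 = 5664
    Σ(formed) = 11888 kJ
  ΔH_1 = 9206 − 11888 = −2682 kJ
Reaction 2:
  Bonds broken (reactants):
    C=O: 2 × 778 = 1556
    H-H: 3 × 444 = 1332
    Σ(broken) = 2888 kJ
  Bonds formed (products):
    C-H: 3 × 428 = 1284
    C-O: 1 × 367 = 367
    O-H: 3 × 472 = 1416
    Σ(formed) = 3067 kJ
  ΔH_2 = 2888 − 3067 = −179 kJ
ΔH_1 − ΔH_2 = −2503 kJ, so reaction 1 has the more negative ΔH; |ΔH_1 − ΔH_2| = 2503 kJ.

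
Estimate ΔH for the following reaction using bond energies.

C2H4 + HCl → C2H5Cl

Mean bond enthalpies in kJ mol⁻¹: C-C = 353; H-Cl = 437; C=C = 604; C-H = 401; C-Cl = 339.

Bonds broken (reactants):
  C-H: 4 × 401 = 1604
  C=C: 1 × 604 = 604
  H-Cl: 1 × 437 = 437
  Σ(broken) = 2645 kJ
Bonds formed (products):
  C-C: 1 × 353 = 353
  C-Cl: 1 × 339 = 339
  C-H: 5 × 401 = 2005
  Σ(formed) = 2697 kJ
ΔH = Σ(broken) − Σ(formed) = 2645 − 2697 = −52 kJ

ΔH ≈ −52 kJ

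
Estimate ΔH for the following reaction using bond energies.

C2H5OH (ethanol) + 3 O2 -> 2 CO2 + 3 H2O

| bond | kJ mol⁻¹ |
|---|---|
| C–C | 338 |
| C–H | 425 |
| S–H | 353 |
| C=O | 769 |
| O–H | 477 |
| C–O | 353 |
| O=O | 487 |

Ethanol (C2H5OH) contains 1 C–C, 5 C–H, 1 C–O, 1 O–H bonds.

Bonds broken (reactants):
  C–C: 1 × 338 = 338
  C–H: 5 × 425 = 2125
  C–O: 1 × 353 = 353
  O–H: 1 × 477 = 477
  O=O: 3 × 487 = 1461
  Σ(broken) = 4754 kJ
Bonds formed (products):
  C=O: 4 × 769 = 3076
  O–H: 6 × 477 = 2862
  Σ(formed) = 5938 kJ
ΔH = Σ(broken) − Σ(formed) = 4754 − 5938 = −1184 kJ

ΔH ≈ −1184 kJ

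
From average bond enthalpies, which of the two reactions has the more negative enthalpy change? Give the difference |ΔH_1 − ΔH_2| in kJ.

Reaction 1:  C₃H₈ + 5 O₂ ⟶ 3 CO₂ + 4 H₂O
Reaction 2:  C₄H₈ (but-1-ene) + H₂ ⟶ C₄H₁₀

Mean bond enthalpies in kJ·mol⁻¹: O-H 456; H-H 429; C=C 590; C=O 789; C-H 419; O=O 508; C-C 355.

Reaction 1, by 1606 kJ

Reaction 1:
  Bonds broken (reactants):
    C-C: 2 × 355 = 710
    C-H: 8 × 419 = 3352
    O=O: 5 × 508 = 2540
    Σ(broken) = 6602 kJ
  Bonds formed (products):
    C=O: 6 × 789 = 4734
    O-H: 8 × 456 = 3648
    Σ(formed) = 8382 kJ
  ΔH_1 = 6602 − 8382 = −1780 kJ
Reaction 2:
  Bonds broken (reactants):
    C-C: 2 × 355 = 710
    C-H: 8 × 419 = 3352
    C=C: 1 × 590 = 590
    H-H: 1 × 429 = 429
    Σ(broken) = 5081 kJ
  Bonds formed (products):
    C-C: 3 × 355 = 1065
    C-H: 10 × 419 = 4190
    Σ(formed) = 5255 kJ
  ΔH_2 = 5081 − 5255 = −174 kJ
ΔH_1 − ΔH_2 = −1606 kJ, so reaction 1 has the more negative ΔH; |ΔH_1 − ΔH_2| = 1606 kJ.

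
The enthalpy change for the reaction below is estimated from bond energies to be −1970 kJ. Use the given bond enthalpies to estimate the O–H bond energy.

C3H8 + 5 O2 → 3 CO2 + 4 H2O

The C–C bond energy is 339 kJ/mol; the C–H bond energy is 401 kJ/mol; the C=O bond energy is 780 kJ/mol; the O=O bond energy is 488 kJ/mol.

Let D be the O–H bond energy.
Σ(broken) = 2×339 + 8×401 + 5×488 = 6326
Σ(formed) = 6×780 + 8×D = 4680 + 8D
ΔH = Σ(broken) − Σ(formed) = (6326) − (4680 + 8D) = +1646 − 8D
Setting this equal to −1970 kJ gives 8D = 3616, so D = 452 kJ/mol.

D(O–H) ≈ 452 kJ/mol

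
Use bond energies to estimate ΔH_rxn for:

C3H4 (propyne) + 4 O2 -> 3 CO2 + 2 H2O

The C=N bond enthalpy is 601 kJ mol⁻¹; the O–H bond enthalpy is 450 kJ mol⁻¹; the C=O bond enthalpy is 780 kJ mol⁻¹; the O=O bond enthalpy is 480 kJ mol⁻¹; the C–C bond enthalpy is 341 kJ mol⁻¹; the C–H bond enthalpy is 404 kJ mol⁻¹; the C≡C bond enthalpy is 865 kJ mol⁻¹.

ΔH ≈ −1738 kJ

Bonds broken (reactants):
  C≡C: 1 × 865 = 865
  C–C: 1 × 341 = 341
  C–H: 4 × 404 = 1616
  O=O: 4 × 480 = 1920
  Σ(broken) = 4742 kJ
Bonds formed (products):
  C=O: 6 × 780 = 4680
  O–H: 4 × 450 = 1800
  Σ(formed) = 6480 kJ
ΔH = Σ(broken) − Σ(formed) = 4742 − 6480 = −1738 kJ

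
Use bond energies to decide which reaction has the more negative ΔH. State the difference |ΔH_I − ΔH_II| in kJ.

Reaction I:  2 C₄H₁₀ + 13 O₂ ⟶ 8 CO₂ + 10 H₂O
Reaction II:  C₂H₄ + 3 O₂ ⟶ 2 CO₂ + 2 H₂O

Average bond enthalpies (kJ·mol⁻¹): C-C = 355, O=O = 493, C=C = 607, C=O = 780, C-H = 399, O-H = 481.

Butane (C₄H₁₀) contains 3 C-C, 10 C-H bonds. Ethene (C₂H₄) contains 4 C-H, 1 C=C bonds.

Reaction I, by 4219 kJ

Reaction I:
  Bonds broken (reactants):
    C-C: 6 × 355 = 2130
    C-H: 20 × 399 = 7980
    O=O: 13 × 493 = 6409
    Σ(broken) = 16519 kJ
  Bonds formed (products):
    C=O: 16 × 780 = 12480
    O-H: 20 × 481 = 9620
    Σ(formed) = 22100 kJ
  ΔH_I = 16519 − 22100 = −5581 kJ
Reaction II:
  Bonds broken (reactants):
    C-H: 4 × 399 = 1596
    C=C: 1 × 607 = 607
    O=O: 3 × 493 = 1479
    Σ(broken) = 3682 kJ
  Bonds formed (products):
    C=O: 4 × 780 = 3120
    O-H: 4 × 481 = 1924
    Σ(formed) = 5044 kJ
  ΔH_II = 3682 − 5044 = −1362 kJ
ΔH_I − ΔH_II = −4219 kJ, so reaction I has the more negative ΔH; |ΔH_I − ΔH_II| = 4219 kJ.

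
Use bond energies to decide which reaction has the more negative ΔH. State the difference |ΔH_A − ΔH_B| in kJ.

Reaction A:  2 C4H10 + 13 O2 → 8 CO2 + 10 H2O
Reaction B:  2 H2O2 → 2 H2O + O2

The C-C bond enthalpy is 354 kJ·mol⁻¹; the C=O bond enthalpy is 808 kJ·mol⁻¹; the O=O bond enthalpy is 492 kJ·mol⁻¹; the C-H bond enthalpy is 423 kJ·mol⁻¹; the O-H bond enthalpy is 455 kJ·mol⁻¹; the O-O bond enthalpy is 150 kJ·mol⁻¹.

Reaction A, by 4856 kJ

Reaction A:
  Bonds broken (reactants):
    C-C: 6 × 354 = 2124
    C-H: 20 × 423 = 8460
    O=O: 13 × 492 = 6396
    Σ(broken) = 16980 kJ
  Bonds formed (products):
    C=O: 16 × 808 = 12928
    O-H: 20 × 455 = 9100
    Σ(formed) = 22028 kJ
  ΔH_A = 16980 − 22028 = −5048 kJ
Reaction B:
  Bonds broken (reactants):
    O-H: 4 × 455 = 1820
    O-O: 2 × 150 = 300
    Σ(broken) = 2120 kJ
  Bonds formed (products):
    O-H: 4 × 455 = 1820
    O=O: 1 × 492 = 492
    Σ(formed) = 2312 kJ
  ΔH_B = 2120 − 2312 = −192 kJ
ΔH_A − ΔH_B = −4856 kJ, so reaction A has the more negative ΔH; |ΔH_A − ΔH_B| = 4856 kJ.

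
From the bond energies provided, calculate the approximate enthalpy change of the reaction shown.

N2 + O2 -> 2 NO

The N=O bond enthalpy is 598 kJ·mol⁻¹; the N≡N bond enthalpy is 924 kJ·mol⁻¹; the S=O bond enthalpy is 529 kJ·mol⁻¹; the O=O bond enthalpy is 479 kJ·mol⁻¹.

ΔH ≈ +207 kJ

Bonds broken (reactants):
  N≡N: 1 × 924 = 924
  O=O: 1 × 479 = 479
  Σ(broken) = 1403 kJ
Bonds formed (products):
  N=O: 2 × 598 = 1196
  Σ(formed) = 1196 kJ
ΔH = Σ(broken) − Σ(formed) = 1403 − 1196 = +207 kJ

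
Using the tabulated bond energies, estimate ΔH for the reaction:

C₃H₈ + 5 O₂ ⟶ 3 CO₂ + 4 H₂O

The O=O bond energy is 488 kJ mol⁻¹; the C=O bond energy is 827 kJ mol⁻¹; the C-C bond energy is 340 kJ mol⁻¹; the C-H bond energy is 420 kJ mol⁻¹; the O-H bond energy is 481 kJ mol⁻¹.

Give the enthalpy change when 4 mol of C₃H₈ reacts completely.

ΔH = −9320 kJ

Bonds broken (reactants):
  C-C: 2 × 340 = 680
  C-H: 8 × 420 = 3360
  O=O: 5 × 488 = 2440
  Σ(broken) = 6480 kJ
Bonds formed (products):
  C=O: 6 × 827 = 4962
  O-H: 8 × 481 = 3848
  Σ(formed) = 8810 kJ
ΔH = Σ(broken) − Σ(formed) = 6480 − 8810 = −2330 kJ
For 4× the reaction as written: 4 × (−2330) = −9320 kJ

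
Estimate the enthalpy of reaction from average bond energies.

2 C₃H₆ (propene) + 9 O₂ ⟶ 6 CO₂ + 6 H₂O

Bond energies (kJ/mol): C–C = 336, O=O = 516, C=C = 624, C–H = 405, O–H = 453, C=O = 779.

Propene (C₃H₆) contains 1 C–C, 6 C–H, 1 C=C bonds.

Bonds broken (reactants):
  C–C: 2 × 336 = 672
  C–H: 12 × 405 = 4860
  C=C: 2 × 624 = 1248
  O=O: 9 × 516 = 4644
  Σ(broken) = 11424 kJ
Bonds formed (products):
  C=O: 12 × 779 = 9348
  O–H: 12 × 453 = 5436
  Σ(formed) = 14784 kJ
ΔH = Σ(broken) − Σ(formed) = 11424 − 14784 = −3360 kJ

ΔH ≈ −3360 kJ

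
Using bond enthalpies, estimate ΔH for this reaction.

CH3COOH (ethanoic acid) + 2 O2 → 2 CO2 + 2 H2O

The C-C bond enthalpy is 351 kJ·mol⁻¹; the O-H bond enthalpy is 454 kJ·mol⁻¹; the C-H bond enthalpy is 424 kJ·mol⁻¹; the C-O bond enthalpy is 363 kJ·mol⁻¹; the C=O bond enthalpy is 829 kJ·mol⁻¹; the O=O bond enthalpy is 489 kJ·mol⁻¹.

ΔH ≈ −885 kJ

Bonds broken (reactants):
  C-C: 1 × 351 = 351
  C-H: 3 × 424 = 1272
  C-O: 1 × 363 = 363
  C=O: 1 × 829 = 829
  O-H: 1 × 454 = 454
  O=O: 2 × 489 = 978
  Σ(broken) = 4247 kJ
Bonds formed (products):
  C=O: 4 × 829 = 3316
  O-H: 4 × 454 = 1816
  Σ(formed) = 5132 kJ
ΔH = Σ(broken) − Σ(formed) = 4247 − 5132 = −885 kJ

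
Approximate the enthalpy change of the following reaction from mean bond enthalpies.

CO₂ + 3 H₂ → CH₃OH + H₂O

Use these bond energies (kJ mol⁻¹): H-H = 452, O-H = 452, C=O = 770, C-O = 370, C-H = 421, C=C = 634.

ΔH ≈ −93 kJ

Bonds broken (reactants):
  C=O: 2 × 770 = 1540
  H-H: 3 × 452 = 1356
  Σ(broken) = 2896 kJ
Bonds formed (products):
  C-H: 3 × 421 = 1263
  C-O: 1 × 370 = 370
  O-H: 3 × 452 = 1356
  Σ(formed) = 2989 kJ
ΔH = Σ(broken) − Σ(formed) = 2896 − 2989 = −93 kJ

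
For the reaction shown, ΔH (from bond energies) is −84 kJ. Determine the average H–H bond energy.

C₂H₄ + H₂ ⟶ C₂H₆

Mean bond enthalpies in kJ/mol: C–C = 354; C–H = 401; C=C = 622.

D(H–H) ≈ 450 kJ/mol

Let D be the H–H bond energy.
Σ(broken) = 4×401 + 1×622 + 1×D = 2226 + D
Σ(formed) = 1×354 + 6×401 = 2760
ΔH = Σ(broken) − Σ(formed) = (2226 + D) − (2760) = −534 + D
Setting this equal to −84 kJ gives D = 450 kJ/mol.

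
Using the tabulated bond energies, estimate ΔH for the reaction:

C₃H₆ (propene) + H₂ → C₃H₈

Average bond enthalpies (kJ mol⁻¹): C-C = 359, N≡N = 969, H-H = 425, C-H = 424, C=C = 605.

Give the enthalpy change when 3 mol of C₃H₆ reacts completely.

ΔH = −531 kJ

Bonds broken (reactants):
  C-C: 1 × 359 = 359
  C-H: 6 × 424 = 2544
  C=C: 1 × 605 = 605
  H-H: 1 × 425 = 425
  Σ(broken) = 3933 kJ
Bonds formed (products):
  C-C: 2 × 359 = 718
  C-H: 8 × 424 = 3392
  Σ(formed) = 4110 kJ
ΔH = Σ(broken) − Σ(formed) = 3933 − 4110 = −177 kJ
For 3× the reaction as written: 3 × (−177) = −531 kJ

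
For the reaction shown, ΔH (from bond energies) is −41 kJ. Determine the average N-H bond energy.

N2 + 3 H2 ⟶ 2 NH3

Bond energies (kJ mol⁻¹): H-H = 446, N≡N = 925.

D(N-H) ≈ 384 kJ/mol

Let D be the N-H bond energy.
Σ(broken) = 3×446 + 1×925 = 2263
Σ(formed) = 6×D = 6D
ΔH = Σ(broken) − Σ(formed) = (2263) − (6D) = +2263 − 6D
Setting this equal to −41 kJ gives 6D = 2304, so D = 384 kJ/mol.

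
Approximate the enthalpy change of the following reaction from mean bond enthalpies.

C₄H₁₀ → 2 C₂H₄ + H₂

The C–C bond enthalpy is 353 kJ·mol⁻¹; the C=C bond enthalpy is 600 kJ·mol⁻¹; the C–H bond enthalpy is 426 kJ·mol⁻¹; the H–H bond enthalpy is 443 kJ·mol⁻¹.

ΔH ≈ +268 kJ

Bonds broken (reactants):
  C–C: 3 × 353 = 1059
  C–H: 10 × 426 = 4260
  Σ(broken) = 5319 kJ
Bonds formed (products):
  C–H: 8 × 426 = 3408
  C=C: 2 × 600 = 1200
  H–H: 1 × 443 = 443
  Σ(formed) = 5051 kJ
ΔH = Σ(broken) − Σ(formed) = 5319 − 5051 = +268 kJ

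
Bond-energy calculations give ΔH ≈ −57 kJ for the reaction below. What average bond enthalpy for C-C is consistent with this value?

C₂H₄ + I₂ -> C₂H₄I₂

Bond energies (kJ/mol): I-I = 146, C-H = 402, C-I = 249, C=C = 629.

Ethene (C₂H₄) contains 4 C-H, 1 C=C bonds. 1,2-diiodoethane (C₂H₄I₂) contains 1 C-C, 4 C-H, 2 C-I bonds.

D(C-C) ≈ 334 kJ/mol

Let D be the C-C bond energy.
Σ(broken) = 4×402 + 1×629 + 1×146 = 2383
Σ(formed) = 1×D + 4×402 + 2×249 = 2106 + D
ΔH = Σ(broken) − Σ(formed) = (2383) − (2106 + D) = +277 − D
Setting this equal to −57 kJ gives D = 334 kJ/mol.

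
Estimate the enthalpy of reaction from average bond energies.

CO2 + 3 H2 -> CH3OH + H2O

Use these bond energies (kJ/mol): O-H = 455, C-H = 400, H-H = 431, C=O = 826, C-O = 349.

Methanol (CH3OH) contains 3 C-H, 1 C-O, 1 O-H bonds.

ΔH ≈ +31 kJ

Bonds broken (reactants):
  C=O: 2 × 826 = 1652
  H-H: 3 × 431 = 1293
  Σ(broken) = 2945 kJ
Bonds formed (products):
  C-H: 3 × 400 = 1200
  C-O: 1 × 349 = 349
  O-H: 3 × 455 = 1365
  Σ(formed) = 2914 kJ
ΔH = Σ(broken) − Σ(formed) = 2945 − 2914 = +31 kJ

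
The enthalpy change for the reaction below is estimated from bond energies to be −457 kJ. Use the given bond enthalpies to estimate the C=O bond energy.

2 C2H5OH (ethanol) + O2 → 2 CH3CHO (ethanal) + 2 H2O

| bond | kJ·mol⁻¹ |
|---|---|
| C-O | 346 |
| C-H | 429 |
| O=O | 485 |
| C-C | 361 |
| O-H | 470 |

Let D be the C=O bond energy.
Σ(broken) = 2×361 + 10×429 + 2×346 + 2×470 + 1×485 = 7129
Σ(formed) = 2×361 + 8×429 + 2×D + 4×470 = 6034 + 2D
ΔH = Σ(broken) − Σ(formed) = (7129) − (6034 + 2D) = +1095 − 2D
Setting this equal to −457 kJ gives 2D = 1552, so D = 776 kJ/mol.

D(C=O) ≈ 776 kJ/mol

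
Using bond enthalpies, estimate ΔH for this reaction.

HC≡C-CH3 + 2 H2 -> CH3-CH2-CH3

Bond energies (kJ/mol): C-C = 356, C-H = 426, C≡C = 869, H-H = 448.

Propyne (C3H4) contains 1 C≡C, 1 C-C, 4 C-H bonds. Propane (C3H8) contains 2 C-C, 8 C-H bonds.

ΔH ≈ −295 kJ

Bonds broken (reactants):
  C≡C: 1 × 869 = 869
  C-C: 1 × 356 = 356
  C-H: 4 × 426 = 1704
  H-H: 2 × 448 = 896
  Σ(broken) = 3825 kJ
Bonds formed (products):
  C-C: 2 × 356 = 712
  C-H: 8 × 426 = 3408
  Σ(formed) = 4120 kJ
ΔH = Σ(broken) − Σ(formed) = 3825 − 4120 = −295 kJ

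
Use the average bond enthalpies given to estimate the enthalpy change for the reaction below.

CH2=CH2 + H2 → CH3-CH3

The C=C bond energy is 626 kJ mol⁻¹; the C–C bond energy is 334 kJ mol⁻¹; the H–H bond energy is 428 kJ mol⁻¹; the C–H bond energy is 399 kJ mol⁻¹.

ΔH ≈ −78 kJ

Bonds broken (reactants):
  C–H: 4 × 399 = 1596
  C=C: 1 × 626 = 626
  H–H: 1 × 428 = 428
  Σ(broken) = 2650 kJ
Bonds formed (products):
  C–C: 1 × 334 = 334
  C–H: 6 × 399 = 2394
  Σ(formed) = 2728 kJ
ΔH = Σ(broken) − Σ(formed) = 2650 − 2728 = −78 kJ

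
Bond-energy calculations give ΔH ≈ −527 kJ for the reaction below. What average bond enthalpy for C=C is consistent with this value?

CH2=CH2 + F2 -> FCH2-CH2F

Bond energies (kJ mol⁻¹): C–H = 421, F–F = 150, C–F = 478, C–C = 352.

Let D be the C=C bond energy.
Σ(broken) = 4×421 + 1×D + 1×150 = 1834 + D
Σ(formed) = 1×352 + 2×478 + 4×421 = 2992
ΔH = Σ(broken) − Σ(formed) = (1834 + D) − (2992) = −1158 + D
Setting this equal to −527 kJ gives D = 631 kJ/mol.

D(C=C) ≈ 631 kJ/mol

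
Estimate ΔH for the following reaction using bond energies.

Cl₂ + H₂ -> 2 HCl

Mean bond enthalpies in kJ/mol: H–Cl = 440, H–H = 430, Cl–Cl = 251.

ΔH ≈ −199 kJ

Bonds broken (reactants):
  Cl–Cl: 1 × 251 = 251
  H–H: 1 × 430 = 430
  Σ(broken) = 681 kJ
Bonds formed (products):
  H–Cl: 2 × 440 = 880
  Σ(formed) = 880 kJ
ΔH = Σ(broken) − Σ(formed) = 681 − 880 = −199 kJ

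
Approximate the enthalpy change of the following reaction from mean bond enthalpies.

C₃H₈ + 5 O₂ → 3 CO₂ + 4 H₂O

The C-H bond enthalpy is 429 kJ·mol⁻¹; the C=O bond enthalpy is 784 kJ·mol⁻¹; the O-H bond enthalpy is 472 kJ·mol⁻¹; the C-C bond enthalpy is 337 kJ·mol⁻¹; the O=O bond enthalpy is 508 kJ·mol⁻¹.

Bonds broken (reactants):
  C-C: 2 × 337 = 674
  C-H: 8 × 429 = 3432
  O=O: 5 × 508 = 2540
  Σ(broken) = 6646 kJ
Bonds formed (products):
  C=O: 6 × 784 = 4704
  O-H: 8 × 472 = 3776
  Σ(formed) = 8480 kJ
ΔH = Σ(broken) − Σ(formed) = 6646 − 8480 = −1834 kJ

ΔH ≈ −1834 kJ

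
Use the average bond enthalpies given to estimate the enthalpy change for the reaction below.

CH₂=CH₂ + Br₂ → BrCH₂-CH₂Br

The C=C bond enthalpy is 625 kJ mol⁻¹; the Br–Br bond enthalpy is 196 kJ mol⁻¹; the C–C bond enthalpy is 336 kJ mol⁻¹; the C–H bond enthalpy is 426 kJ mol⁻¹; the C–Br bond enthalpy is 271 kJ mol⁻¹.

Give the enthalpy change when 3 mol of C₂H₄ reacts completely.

Bonds broken (reactants):
  Br–Br: 1 × 196 = 196
  C–H: 4 × 426 = 1704
  C=C: 1 × 625 = 625
  Σ(broken) = 2525 kJ
Bonds formed (products):
  C–Br: 2 × 271 = 542
  C–C: 1 × 336 = 336
  C–H: 4 × 426 = 1704
  Σ(formed) = 2582 kJ
ΔH = Σ(broken) − Σ(formed) = 2525 − 2582 = −57 kJ
For 3× the reaction as written: 3 × (−57) = −171 kJ

ΔH = −171 kJ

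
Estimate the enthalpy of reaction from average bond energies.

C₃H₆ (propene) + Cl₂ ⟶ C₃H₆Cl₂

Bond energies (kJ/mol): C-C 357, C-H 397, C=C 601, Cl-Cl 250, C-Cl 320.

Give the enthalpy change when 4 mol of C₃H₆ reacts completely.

ΔH = −584 kJ

Bonds broken (reactants):
  C-C: 1 × 357 = 357
  C-H: 6 × 397 = 2382
  C=C: 1 × 601 = 601
  Cl-Cl: 1 × 250 = 250
  Σ(broken) = 3590 kJ
Bonds formed (products):
  C-C: 2 × 357 = 714
  C-Cl: 2 × 320 = 640
  C-H: 6 × 397 = 2382
  Σ(formed) = 3736 kJ
ΔH = Σ(broken) − Σ(formed) = 3590 − 3736 = −146 kJ
For 4× the reaction as written: 4 × (−146) = −584 kJ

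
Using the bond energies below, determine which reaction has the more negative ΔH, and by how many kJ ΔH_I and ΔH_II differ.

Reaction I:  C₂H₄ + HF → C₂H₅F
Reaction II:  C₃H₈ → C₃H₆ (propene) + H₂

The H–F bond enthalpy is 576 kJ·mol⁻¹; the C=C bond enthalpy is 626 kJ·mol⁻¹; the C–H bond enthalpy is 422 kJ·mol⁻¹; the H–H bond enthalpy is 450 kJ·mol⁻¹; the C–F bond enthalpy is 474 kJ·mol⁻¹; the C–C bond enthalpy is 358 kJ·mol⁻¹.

Reaction I, by 178 kJ

Reaction I:
  Bonds broken (reactants):
    C–H: 4 × 422 = 1688
    C=C: 1 × 626 = 626
    H–F: 1 × 576 = 576
    Σ(broken) = 2890 kJ
  Bonds formed (products):
    C–C: 1 × 358 = 358
    C–F: 1 × 474 = 474
    C–H: 5 × 422 = 2110
    Σ(formed) = 2942 kJ
  ΔH_I = 2890 − 2942 = −52 kJ
Reaction II:
  Bonds broken (reactants):
    C–C: 2 × 358 = 716
    C–H: 8 × 422 = 3376
    Σ(broken) = 4092 kJ
  Bonds formed (products):
    C–C: 1 × 358 = 358
    C–H: 6 × 422 = 2532
    C=C: 1 × 626 = 626
    H–H: 1 × 450 = 450
    Σ(formed) = 3966 kJ
  ΔH_II = 4092 − 3966 = +126 kJ
ΔH_I − ΔH_II = −178 kJ, so reaction I has the more negative ΔH; |ΔH_I − ΔH_II| = 178 kJ.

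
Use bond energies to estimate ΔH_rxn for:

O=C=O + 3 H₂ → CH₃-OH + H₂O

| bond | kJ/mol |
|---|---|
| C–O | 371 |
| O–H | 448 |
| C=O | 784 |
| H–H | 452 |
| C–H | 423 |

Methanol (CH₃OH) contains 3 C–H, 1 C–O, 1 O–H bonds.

Bonds broken (reactants):
  C=O: 2 × 784 = 1568
  H–H: 3 × 452 = 1356
  Σ(broken) = 2924 kJ
Bonds formed (products):
  C–H: 3 × 423 = 1269
  C–O: 1 × 371 = 371
  O–H: 3 × 448 = 1344
  Σ(formed) = 2984 kJ
ΔH = Σ(broken) − Σ(formed) = 2924 − 2984 = −60 kJ

ΔH ≈ −60 kJ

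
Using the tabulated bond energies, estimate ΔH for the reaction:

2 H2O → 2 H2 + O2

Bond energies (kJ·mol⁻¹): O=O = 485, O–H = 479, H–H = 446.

ΔH ≈ +539 kJ

Bonds broken (reactants):
  O–H: 4 × 479 = 1916
  Σ(broken) = 1916 kJ
Bonds formed (products):
  H–H: 2 × 446 = 892
  O=O: 1 × 485 = 485
  Σ(formed) = 1377 kJ
ΔH = Σ(broken) − Σ(formed) = 1916 − 1377 = +539 kJ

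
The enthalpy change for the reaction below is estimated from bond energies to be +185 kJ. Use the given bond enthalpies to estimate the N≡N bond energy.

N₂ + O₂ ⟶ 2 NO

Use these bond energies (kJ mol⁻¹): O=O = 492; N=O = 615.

D(N≡N) ≈ 923 kJ/mol

Let D be the N≡N bond energy.
Σ(broken) = 1×D + 1×492 = 492 + D
Σ(formed) = 2×615 = 1230
ΔH = Σ(broken) − Σ(formed) = (492 + D) − (1230) = −738 + D
Setting this equal to +185 kJ gives D = 923 kJ/mol.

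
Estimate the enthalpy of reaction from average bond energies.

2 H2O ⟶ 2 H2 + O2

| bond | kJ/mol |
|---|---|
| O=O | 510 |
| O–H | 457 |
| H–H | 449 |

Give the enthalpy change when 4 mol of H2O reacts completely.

ΔH = +840 kJ

Bonds broken (reactants):
  O–H: 4 × 457 = 1828
  Σ(broken) = 1828 kJ
Bonds formed (products):
  H–H: 2 × 449 = 898
  O=O: 1 × 510 = 510
  Σ(formed) = 1408 kJ
ΔH = Σ(broken) − Σ(formed) = 1828 − 1408 = +420 kJ
For 2× the reaction as written: 2 × (+420) = +840 kJ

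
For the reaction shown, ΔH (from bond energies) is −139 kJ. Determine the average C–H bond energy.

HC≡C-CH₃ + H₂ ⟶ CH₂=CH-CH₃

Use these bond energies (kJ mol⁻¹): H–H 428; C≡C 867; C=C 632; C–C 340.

Let D be the C–H bond energy.
Σ(broken) = 1×867 + 1×340 + 4×D + 1×428 = 1635 + 4D
Σ(formed) = 1×340 + 6×D + 1×632 = 972 + 6D
ΔH = Σ(broken) − Σ(formed) = (1635 + 4D) − (972 + 6D) = +663 − 2D
Setting this equal to −139 kJ gives 2D = 802, so D = 401 kJ/mol.

D(C–H) ≈ 401 kJ/mol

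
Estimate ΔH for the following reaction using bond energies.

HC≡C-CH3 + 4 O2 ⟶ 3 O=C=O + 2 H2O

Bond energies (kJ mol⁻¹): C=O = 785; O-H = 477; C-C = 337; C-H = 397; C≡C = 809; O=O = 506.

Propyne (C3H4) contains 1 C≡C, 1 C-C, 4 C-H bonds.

Bonds broken (reactants):
  C≡C: 1 × 809 = 809
  C-C: 1 × 337 = 337
  C-H: 4 × 397 = 1588
  O=O: 4 × 506 = 2024
  Σ(broken) = 4758 kJ
Bonds formed (products):
  C=O: 6 × 785 = 4710
  O-H: 4 × 477 = 1908
  Σ(formed) = 6618 kJ
ΔH = Σ(broken) − Σ(formed) = 4758 − 6618 = −1860 kJ

ΔH ≈ −1860 kJ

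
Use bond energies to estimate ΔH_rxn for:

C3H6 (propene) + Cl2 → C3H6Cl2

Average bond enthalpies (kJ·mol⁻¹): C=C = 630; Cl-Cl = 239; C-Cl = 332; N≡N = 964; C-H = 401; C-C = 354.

ΔH ≈ −149 kJ

Bonds broken (reactants):
  C-C: 1 × 354 = 354
  C-H: 6 × 401 = 2406
  C=C: 1 × 630 = 630
  Cl-Cl: 1 × 239 = 239
  Σ(broken) = 3629 kJ
Bonds formed (products):
  C-C: 2 × 354 = 708
  C-Cl: 2 × 332 = 664
  C-H: 6 × 401 = 2406
  Σ(formed) = 3778 kJ
ΔH = Σ(broken) − Σ(formed) = 3629 − 3778 = −149 kJ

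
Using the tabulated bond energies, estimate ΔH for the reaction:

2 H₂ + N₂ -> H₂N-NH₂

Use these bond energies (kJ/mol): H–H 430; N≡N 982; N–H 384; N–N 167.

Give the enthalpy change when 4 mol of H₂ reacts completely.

ΔH = +278 kJ

Bonds broken (reactants):
  H–H: 2 × 430 = 860
  N≡N: 1 × 982 = 982
  Σ(broken) = 1842 kJ
Bonds formed (products):
  N–H: 4 × 384 = 1536
  N–N: 1 × 167 = 167
  Σ(formed) = 1703 kJ
ΔH = Σ(broken) − Σ(formed) = 1842 − 1703 = +139 kJ
For 2× the reaction as written: 2 × (+139) = +278 kJ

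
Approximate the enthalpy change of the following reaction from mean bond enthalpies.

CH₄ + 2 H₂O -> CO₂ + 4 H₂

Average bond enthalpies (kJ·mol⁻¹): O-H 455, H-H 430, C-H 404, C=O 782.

ΔH ≈ +152 kJ

Bonds broken (reactants):
  C-H: 4 × 404 = 1616
  O-H: 4 × 455 = 1820
  Σ(broken) = 3436 kJ
Bonds formed (products):
  C=O: 2 × 782 = 1564
  H-H: 4 × 430 = 1720
  Σ(formed) = 3284 kJ
ΔH = Σ(broken) − Σ(formed) = 3436 − 3284 = +152 kJ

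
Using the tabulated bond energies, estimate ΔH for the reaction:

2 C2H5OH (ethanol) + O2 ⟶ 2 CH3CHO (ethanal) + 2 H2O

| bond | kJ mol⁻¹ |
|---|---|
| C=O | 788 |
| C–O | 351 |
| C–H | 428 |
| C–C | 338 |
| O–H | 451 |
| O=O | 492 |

ΔH ≈ −428 kJ

Bonds broken (reactants):
  C–C: 2 × 338 = 676
  C–H: 10 × 428 = 4280
  C–O: 2 × 351 = 702
  O–H: 2 × 451 = 902
  O=O: 1 × 492 = 492
  Σ(broken) = 7052 kJ
Bonds formed (products):
  C–C: 2 × 338 = 676
  C–H: 8 × 428 = 3424
  C=O: 2 × 788 = 1576
  O–H: 4 × 451 = 1804
  Σ(formed) = 7480 kJ
ΔH = Σ(broken) − Σ(formed) = 7052 − 7480 = −428 kJ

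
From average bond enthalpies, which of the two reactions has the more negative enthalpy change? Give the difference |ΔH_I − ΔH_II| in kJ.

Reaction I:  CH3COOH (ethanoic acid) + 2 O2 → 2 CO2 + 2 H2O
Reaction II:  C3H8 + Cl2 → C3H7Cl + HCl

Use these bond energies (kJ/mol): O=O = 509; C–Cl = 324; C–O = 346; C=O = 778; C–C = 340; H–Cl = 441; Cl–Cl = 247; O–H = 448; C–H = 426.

Reaction I, by 604 kJ

Reaction I:
  Bonds broken (reactants):
    C–C: 1 × 340 = 340
    C–H: 3 × 426 = 1278
    C–O: 1 × 346 = 346
    C=O: 1 × 778 = 778
    O–H: 1 × 448 = 448
    O=O: 2 × 509 = 1018
    Σ(broken) = 4208 kJ
  Bonds formed (products):
    C=O: 4 × 778 = 3112
    O–H: 4 × 448 = 1792
    Σ(formed) = 4904 kJ
  ΔH_I = 4208 − 4904 = −696 kJ
Reaction II:
  Bonds broken (reactants):
    C–C: 2 × 340 = 680
    C–H: 8 × 426 = 3408
    Cl–Cl: 1 × 247 = 247
    Σ(broken) = 4335 kJ
  Bonds formed (products):
    C–C: 2 × 340 = 680
    C–Cl: 1 × 324 = 324
    C–H: 7 × 426 = 2982
    H–Cl: 1 × 441 = 441
    Σ(formed) = 4427 kJ
  ΔH_II = 4335 − 4427 = −92 kJ
ΔH_I − ΔH_II = −604 kJ, so reaction I has the more negative ΔH; |ΔH_I − ΔH_II| = 604 kJ.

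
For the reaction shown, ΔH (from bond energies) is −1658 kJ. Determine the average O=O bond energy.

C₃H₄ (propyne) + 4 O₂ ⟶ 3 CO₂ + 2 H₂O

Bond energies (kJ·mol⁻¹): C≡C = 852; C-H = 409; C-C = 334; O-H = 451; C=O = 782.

D(O=O) ≈ 504 kJ/mol

Let D be the O=O bond energy.
Σ(broken) = 1×852 + 1×334 + 4×409 + 4×D = 2822 + 4D
Σ(formed) = 6×782 + 4×451 = 6496
ΔH = Σ(broken) − Σ(formed) = (2822 + 4D) − (6496) = −3674 + 4D
Setting this equal to −1658 kJ gives 4D = 2016, so D = 504 kJ/mol.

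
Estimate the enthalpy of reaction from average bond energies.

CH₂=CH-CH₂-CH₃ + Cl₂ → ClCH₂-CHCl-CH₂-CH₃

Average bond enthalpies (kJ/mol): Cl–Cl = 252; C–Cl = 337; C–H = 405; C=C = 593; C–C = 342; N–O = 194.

Bonds broken (reactants):
  C–C: 2 × 342 = 684
  C–H: 8 × 405 = 3240
  C=C: 1 × 593 = 593
  Cl–Cl: 1 × 252 = 252
  Σ(broken) = 4769 kJ
Bonds formed (products):
  C–C: 3 × 342 = 1026
  C–Cl: 2 × 337 = 674
  C–H: 8 × 405 = 3240
  Σ(formed) = 4940 kJ
ΔH = Σ(broken) − Σ(formed) = 4769 − 4940 = −171 kJ

ΔH ≈ −171 kJ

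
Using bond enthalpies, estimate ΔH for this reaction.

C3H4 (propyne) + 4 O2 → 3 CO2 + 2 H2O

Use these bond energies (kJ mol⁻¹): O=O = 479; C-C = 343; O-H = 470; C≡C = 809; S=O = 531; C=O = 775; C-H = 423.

Bonds broken (reactants):
  C≡C: 1 × 809 = 809
  C-C: 1 × 343 = 343
  C-H: 4 × 423 = 1692
  O=O: 4 × 479 = 1916
  Σ(broken) = 4760 kJ
Bonds formed (products):
  C=O: 6 × 775 = 4650
  O-H: 4 × 470 = 1880
  Σ(formed) = 6530 kJ
ΔH = Σ(broken) − Σ(formed) = 4760 − 6530 = −1770 kJ

ΔH ≈ −1770 kJ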